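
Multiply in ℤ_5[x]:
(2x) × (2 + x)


Expand and collect like terms; reduce coefficients mod 5:
x^0: 0·2 = 0 ≡ 0 (mod 5)
x^1: 0·1 + 2·2 = 4 ≡ 4 (mod 5)
x^2: 2·1 = 2 ≡ 2 (mod 5)
Result: 4x + 2x^2

f · g = 4x + 2x^2


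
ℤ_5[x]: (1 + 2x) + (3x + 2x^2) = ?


Add coefficients mod 5:
x^0: 1 + 0 = 1 (mod 5)
x^1: 2 + 3 = 0 (mod 5)
x^2: 0 + 2 = 2 (mod 5)
Result: 1 + 2x^2

f + g = 1 + 2x^2


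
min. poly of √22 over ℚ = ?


√22 satisfies x² - 22 = 0, irreducible over ℚ since 22 is squarefree

Minimal polynomial: x² - 22


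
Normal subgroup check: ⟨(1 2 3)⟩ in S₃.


H = ⟨(1 2 3)⟩ in S₃
⟨(1 2 3)⟩ has order 3 and index 2 in S₃; index-2 subgroups are normal

Yes, normal subgroup


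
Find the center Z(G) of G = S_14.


Z(G) = {g ∈ G | gx = xg for all x ∈ G}
S_n is non-abelian for n ≥ 3; Z(S_14) is trivial

Z(S_14) = {e}


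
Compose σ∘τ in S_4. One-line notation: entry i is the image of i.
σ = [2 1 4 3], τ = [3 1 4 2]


σ∘τ: apply τ first, then σ
1 →τ 3 →σ 4
2 →τ 1 →σ 2
3 →τ 4 →σ 3
4 →τ 2 →σ 1

σ∘τ = [4 2 3 1]


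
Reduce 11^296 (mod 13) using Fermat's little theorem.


Fermat's little theorem: if p is prime and gcd(a,p)=1, then a^(p-1) ≡ 1 (mod p)
p = 13 is prime, gcd(11,13) = 1
Reduce exponent: 296 mod 12 = 8
So 11^296 ≡ 11^8 (mod 13)
11^8 mod 13 = 9

11^296 ≡ 9 (mod 13)


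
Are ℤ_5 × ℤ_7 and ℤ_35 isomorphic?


Comparing ℤ_5 × ℤ_7 and ℤ_35:
gcd(5,7) = 1, so ℤ_5 × ℤ_7 ≅ ℤ_35 (CRT)

Yes, ℤ_5 × ℤ_7 ≅ ℤ_35


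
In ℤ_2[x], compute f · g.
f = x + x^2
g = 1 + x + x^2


Expand and collect like terms; reduce coefficients mod 2:
x^0: 0·1 = 0 ≡ 0 (mod 2)
x^1: 0·1 + 1·1 = 1 ≡ 1 (mod 2)
x^2: 0·1 + 1·1 + 1·1 = 2 ≡ 0 (mod 2)
x^3: 1·1 + 1·1 = 2 ≡ 0 (mod 2)
x^4: 1·1 = 1 ≡ 1 (mod 2)
Result: x + x^4

f · g = x + x^4


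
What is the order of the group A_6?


|A_n| = n!/2 (even permutations)
|A_6| = 6!/2 = 720/2 = 360

|A_6| = 360


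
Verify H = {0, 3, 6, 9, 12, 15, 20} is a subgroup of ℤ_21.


Subgroup test for H = {0, 3, 6, 9, 12, 15, 20} in (ℤ_21, +):
(1) 0 ∈ H? Yes
(2) Closure: for all a,b ∈ H, (a+b) mod 21 ∈ H? No  [counterexample: 3 + 15 = 18 ∉ H]
(3) Inverses: for all a ∈ H, -a mod 21 ∈ H? No

No, H is not a subgroup of ℤ_21


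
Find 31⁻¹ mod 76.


Use the extended Euclidean algorithm to write 1 = 31·s + 76·t; then s mod 76 is the inverse.
Euclidean algorithm:
  31 = 0·76 + 31
  76 = 2·31 + 14
  31 = 2·14 + 3
  14 = 4·3 + 2
  3 = 1·2 + 1
  2 = 2·1 + 0
gcd(31,76) = 1
Back-substitution gives: 31·(27) + 76·(-11) = 1
So 31⁻¹ ≡ 27 ≡ 27 (mod 76)
Check: 31 × 27 = 837 ≡ 1 (mod 76) ✓

31⁻¹ ≡ 27 (mod 76)


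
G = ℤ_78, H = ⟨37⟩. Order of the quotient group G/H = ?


|⟨37⟩| = n / gcd(37, 78) = 78 / 1 = 78
H is normal (ℤ_78 is abelian).
|G/H| = |G| / |H| = 78 / 78 = 1

|G/H| = 1


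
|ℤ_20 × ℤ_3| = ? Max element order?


|ℤ_20 × ℤ_3| = 20 × 3 = 60
Max element order = lcm(20,3) = 60
Cyclic? Yes (gcd=1)

|ℤ_20×ℤ_3| = 60, max element order = 60


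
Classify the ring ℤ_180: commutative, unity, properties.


ℤ_180 is a commutative ring with unity 1; 180 = 2×90 is composite, so 2·90 ≡ 0 gives zero divisors (not an integral domain)
Commutative: Yes
Integral domain: No
Has unity: Yes

ℤ_180: Commutative=Yes, Unity=Yes


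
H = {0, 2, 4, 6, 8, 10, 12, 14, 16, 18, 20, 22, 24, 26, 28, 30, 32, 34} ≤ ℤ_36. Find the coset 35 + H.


35 + H = {35 + h (mod 36) : h ∈ H}
35+0=35, 35+2=1, 35+4=3, 35+6=5, 35+8=7, 35+10=9, 35+12=11, 35+14=13, 35+16=15, 35+18=17, 35+20=19, 35+22=21, 35+24=23, 35+26=25, 35+28=27, 35+30=29, 35+32=31, 35+34=33
35 + H = {1, 3, 5, 7, 9, 11, 13, 15, 17, 19, 21, 23, 25, 27, 29, 31, 33, 35} = 1 + H

35 + H = {1, 3, 5, 7, 9, 11, 13, 15, 17, 19, 21, 23, 25, 27, 29, 31, 33, 35}


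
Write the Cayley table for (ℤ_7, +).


Elements: {0, 1, 2, 3, 4, 5, 6}
Operation: addition mod 7
Entry (a, b) = (a + b) mod 7

Cayley table:
  | 0 | 1 | 2 | 3 | 4 | 5 | 6
0 | 0 | 1 | 2 | 3 | 4 | 5 | 6
1 | 1 | 2 | 3 | 4 | 5 | 6 | 0
2 | 2 | 3 | 4 | 5 | 6 | 0 | 1
3 | 3 | 4 | 5 | 6 | 0 | 1 | 2
4 | 4 | 5 | 6 | 0 | 1 | 2 | 3
5 | 5 | 6 | 0 | 1 | 2 | 3 | 4
6 | 6 | 0 | 1 | 2 | 3 | 4 | 5


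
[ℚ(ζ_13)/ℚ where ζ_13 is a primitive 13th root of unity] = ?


[ℚ(ζ_n):ℚ] = deg Φ_n(x) = φ(n). Here φ(13) = 12

[ℚ(ζ_13)/ℚ where ζ_13 is a primitive 13th root of unity] = 12


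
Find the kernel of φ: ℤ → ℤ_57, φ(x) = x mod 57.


Kernel = preimage of identity
ker(φ) = {x ∈ ℤ : x ≡ 0 (mod 57)} = 57ℤ = {0, ±57, ±114, ...}

ker(φ) = 57ℤ


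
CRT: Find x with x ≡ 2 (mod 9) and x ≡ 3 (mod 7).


m₁ = 9, m₂ = 7, gcd = 1, so CRT applies. M = m₁·m₂ = 63
Let M₁ = M/m₁ = 7, M₂ = M/m₂ = 9
Find y₁ ≡ M₁⁻¹ (mod m₁): 7⁻¹ ≡ 4 (mod 9)
Find y₂ ≡ M₂⁻¹ (mod m₂): 9⁻¹ ≡ 4 (mod 7)
x = a₁·M₁·y₁ + a₂·M₂·y₂ = 2·7·4 + 3·9·4 = 164
Reduce mod 63: x ≡ 38
Check: 38 mod 9 = 2 ✓, 38 mod 7 = 3 ✓

x ≡ 38 (mod 63)


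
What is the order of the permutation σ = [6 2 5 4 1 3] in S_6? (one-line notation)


Cycle decomposition: (1 6 3 5)
Cycle lengths: 4
Order = lcm(4) = 4

ord(σ) = 4


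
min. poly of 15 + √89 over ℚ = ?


Let α = 15 + √89. Then α - 15 = √89, so (α - 15)² = 89, giving α² - 30α + 136 = 0. Degree 2 and α ∉ ℚ, so this is the minimal polynomial.

Minimal polynomial: x² - 30x + 136


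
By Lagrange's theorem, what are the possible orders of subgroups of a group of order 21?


Lagrange's theorem: |H| divides |G|
|G| = 21
Divisors of 21: 1, 3, 7, 21

Possible subgroup orders: {1, 3, 7, 21}


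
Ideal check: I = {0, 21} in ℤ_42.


Check ideal conditions for I = {0, 21} in ℤ_42:
(1) I is an additive subgroup? Yes
(2) For r ∈ ℤ_42 and a ∈ I: r·a ∈ I? Yes

Yes, I is an ideal of ℤ_42


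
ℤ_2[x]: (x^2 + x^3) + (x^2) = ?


Add coefficients mod 2:
x^0: 0 + 0 = 0 (mod 2)
x^1: 0 + 0 = 0 (mod 2)
x^2: 1 + 1 = 0 (mod 2)
x^3: 1 + 0 = 1 (mod 2)
Result: x^3

f + g = x^3


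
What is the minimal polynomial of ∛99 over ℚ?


∛99 satisfies x³ - 99 = 0, irreducible over ℚ (no rational root; 99 is not a perfect cube)

Minimal polynomial: x³ - 99


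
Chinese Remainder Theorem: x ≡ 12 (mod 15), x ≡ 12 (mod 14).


m₁ = 15, m₂ = 14, gcd = 1, so CRT applies. M = m₁·m₂ = 210
Let M₁ = M/m₁ = 14, M₂ = M/m₂ = 15
Find y₁ ≡ M₁⁻¹ (mod m₁): 14⁻¹ ≡ 14 (mod 15)
Find y₂ ≡ M₂⁻¹ (mod m₂): 15⁻¹ ≡ 1 (mod 14)
x = a₁·M₁·y₁ + a₂·M₂·y₂ = 12·14·14 + 12·15·1 = 2532
Reduce mod 210: x ≡ 12
Check: 12 mod 15 = 12 ✓, 12 mod 14 = 12 ✓

x ≡ 12 (mod 210)


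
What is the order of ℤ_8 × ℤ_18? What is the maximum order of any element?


|ℤ_8 × ℤ_18| = 8 × 18 = 144
Max element order = lcm(8,18) = 72
Cyclic? No (gcd=2)

|ℤ_8×ℤ_18| = 144, max element order = 72


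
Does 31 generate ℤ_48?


g generates ℤ_n iff gcd(g, n) = 1
gcd(31, 48) = 1
Since gcd = 1, 31 is a generator.

Yes, 31 generates ℤ_48


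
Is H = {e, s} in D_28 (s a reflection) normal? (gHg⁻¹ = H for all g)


H = {e, s} in D_28 (s a reflection)
r·s·r⁻¹ = sr⁻² ≠ s for n ≥ 3, so {e, s} is not closed under conjugation

No, not a normal subgroup


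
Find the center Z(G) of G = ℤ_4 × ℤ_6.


Z(G) = {g ∈ G | gx = xg for all x ∈ G}
Direct product of abelian groups is abelian, so Z(G) = G

Z(ℤ_4 × ℤ_6) = ℤ_4 × ℤ_6


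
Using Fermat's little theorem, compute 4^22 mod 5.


Fermat's little theorem: if p is prime and gcd(a,p)=1, then a^(p-1) ≡ 1 (mod p)
p = 5 is prime, gcd(4,5) = 1
Reduce exponent: 22 mod 4 = 2
So 4^22 ≡ 4^2 (mod 5)
4^2 mod 5 = 1

4^22 ≡ 1 (mod 5)


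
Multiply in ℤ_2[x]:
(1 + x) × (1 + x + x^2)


Expand and collect like terms; reduce coefficients mod 2:
x^0: 1·1 = 1 ≡ 1 (mod 2)
x^1: 1·1 + 1·1 = 2 ≡ 0 (mod 2)
x^2: 1·1 + 1·1 = 2 ≡ 0 (mod 2)
x^3: 1·1 = 1 ≡ 1 (mod 2)
Result: 1 + x^3

f · g = 1 + x^3


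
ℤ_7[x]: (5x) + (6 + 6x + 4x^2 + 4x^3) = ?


Add coefficients mod 7:
x^0: 0 + 6 = 6 (mod 7)
x^1: 5 + 6 = 4 (mod 7)
x^2: 0 + 4 = 4 (mod 7)
x^3: 0 + 4 = 4 (mod 7)
Result: 6 + 4x + 4x^2 + 4x^3

f + g = 6 + 4x + 4x^2 + 4x^3


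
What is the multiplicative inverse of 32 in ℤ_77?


Use the extended Euclidean algorithm to write 1 = 32·s + 77·t; then s mod 77 is the inverse.
Euclidean algorithm:
  32 = 0·77 + 32
  77 = 2·32 + 13
  32 = 2·13 + 6
  13 = 2·6 + 1
  6 = 6·1 + 0
gcd(32,77) = 1
Back-substitution gives: 32·(-12) + 77·(5) = 1
So 32⁻¹ ≡ -12 ≡ 65 (mod 77)
Check: 32 × 65 = 2080 ≡ 1 (mod 77) ✓

32⁻¹ ≡ 65 (mod 77)


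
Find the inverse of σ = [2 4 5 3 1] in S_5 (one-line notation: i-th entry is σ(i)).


To find σ⁻¹, swap domain and range:
σ(1) = 2 → σ⁻¹(2) = 1
σ(2) = 4 → σ⁻¹(4) = 2
σ(3) = 5 → σ⁻¹(5) = 3
σ(4) = 3 → σ⁻¹(3) = 4
σ(5) = 1 → σ⁻¹(1) = 5

σ⁻¹ = [5 1 4 2 3]


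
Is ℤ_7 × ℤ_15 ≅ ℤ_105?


Comparing ℤ_7 × ℤ_15 and ℤ_105:
gcd(7,15) = 1, so ℤ_7 × ℤ_15 ≅ ℤ_105 (CRT)

Yes, ℤ_7 × ℤ_15 ≅ ℤ_105


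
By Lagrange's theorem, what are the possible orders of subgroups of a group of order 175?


Lagrange's theorem: |H| divides |G|
|G| = 175
Divisors of 175: 1, 5, 7, 25, 35, 175

Possible subgroup orders: {1, 5, 7, 25, 35, 175}


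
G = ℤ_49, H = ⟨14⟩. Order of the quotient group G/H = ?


|⟨14⟩| = n / gcd(14, 49) = 49 / 7 = 7
H is normal (ℤ_49 is abelian).
|G/H| = |G| / |H| = 49 / 7 = 7

|G/H| = 7


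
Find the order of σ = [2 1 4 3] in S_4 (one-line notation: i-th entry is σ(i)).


Cycle decomposition: (1 2) (3 4)
Cycle lengths: 2, 2
Order = lcm(2, 2) = 2

ord(σ) = 2


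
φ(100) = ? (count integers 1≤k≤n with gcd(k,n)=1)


Factor n: 100 = 2^2 × 5^2
φ(n) = n · ∏(1 - 1/p) over distinct primes p | n
φ(100) = 100 · (1 - 1/2) · (1 - 1/5) = 40

φ(100) = 40


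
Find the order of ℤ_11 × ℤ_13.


|A × B| = |A| · |B|
|ℤ_11 × ℤ_13| = 11 × 13 = 143

|ℤ_11 × ℤ_13| = 143


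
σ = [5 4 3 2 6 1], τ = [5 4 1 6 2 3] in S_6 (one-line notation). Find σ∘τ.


σ∘τ: apply τ first, then σ
1 →τ 5 →σ 6
2 →τ 4 →σ 2
3 →τ 1 →σ 5
4 →τ 6 →σ 1
5 →τ 2 →σ 4
6 →τ 3 →σ 3

σ∘τ = [6 2 5 1 4 3]


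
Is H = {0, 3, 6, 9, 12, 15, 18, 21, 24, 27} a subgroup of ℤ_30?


Subgroup test for H = {0, 3, 6, 9, 12, 15, 18, 21, 24, 27} in (ℤ_30, +):
(1) 0 ∈ H? Yes
(2) Closure: for all a,b ∈ H, (a+b) mod 30 ∈ H? Yes
(3) Inverses: for all a ∈ H, -a mod 30 ∈ H? Yes

Yes, H is a subgroup of ℤ_30


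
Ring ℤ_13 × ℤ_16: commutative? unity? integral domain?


Direct product ring; commutative with unity (1,1); but (1,0)·(0,1) = (0,0) gives zero divisors, so not an integral domain
Commutative: Yes
Integral domain: No
Has unity: Yes

ℤ_13 × ℤ_16: Commutative=Yes, Unity=Yes


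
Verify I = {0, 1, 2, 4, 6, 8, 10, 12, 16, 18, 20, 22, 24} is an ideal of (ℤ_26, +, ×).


Check ideal conditions for I = {0, 1, 2, 4, 6, 8, 10, 12, 16, 18, 20, 22, 24} in ℤ_26:
(1) I is an additive subgroup? No
(2) For r ∈ ℤ_26 and a ∈ I: r·a ∈ I? No  [counterexample: r=2, a=20, r·a mod 26 = 14 ∉ I]

No, I is not an ideal of ℤ_26


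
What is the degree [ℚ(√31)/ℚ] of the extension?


√31 has minimal polynomial x² - 31 (irreducible over ℚ since 31 is squarefree)

[ℚ(√31)/ℚ] = 2


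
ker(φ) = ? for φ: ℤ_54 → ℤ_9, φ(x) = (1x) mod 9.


Kernel = preimage of identity
ker(φ) = {x ∈ ℤ_54 : 1x ≡ 0 (mod 9)}. Since 9 | 54, φ is well-defined. The kernel is the cyclic subgroup ⟨9⟩ of ℤ_54 (order 6), i.e. {0, 9, 18, 27, 36, 45}

ker(φ) = {0, 9, 18, 27, 36, 45}


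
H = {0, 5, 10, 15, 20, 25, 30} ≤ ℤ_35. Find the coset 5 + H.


5 + H = {5 + h (mod 35) : h ∈ H}
5+0=5, 5+5=10, 5+10=15, 5+15=20, 5+20=25, 5+25=30, 5+30=0
5 + H = {0, 5, 10, 15, 20, 25, 30} = 0 + H

5 + H = {0, 5, 10, 15, 20, 25, 30}


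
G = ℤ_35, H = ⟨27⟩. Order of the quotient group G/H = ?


|⟨27⟩| = n / gcd(27, 35) = 35 / 1 = 35
H is normal (ℤ_35 is abelian).
|G/H| = |G| / |H| = 35 / 35 = 1

|G/H| = 1


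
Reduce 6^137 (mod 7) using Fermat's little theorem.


Fermat's little theorem: if p is prime and gcd(a,p)=1, then a^(p-1) ≡ 1 (mod p)
p = 7 is prime, gcd(6,7) = 1
Reduce exponent: 137 mod 6 = 5
So 6^137 ≡ 6^5 (mod 7)
6^5 mod 7 = 6

6^137 ≡ 6 (mod 7)


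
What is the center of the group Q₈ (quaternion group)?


Z(G) = {g ∈ G | gx = xg for all x ∈ G}
In Q₈ = {±1, ±i, ±j, ±k}, only ±1 commute with every element

Z(Q₈ (quaternion group)) = {1, -1}


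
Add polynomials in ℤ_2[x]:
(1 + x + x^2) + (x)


Add coefficients mod 2:
x^0: 1 + 0 = 1 (mod 2)
x^1: 1 + 1 = 0 (mod 2)
x^2: 1 + 0 = 1 (mod 2)
Result: 1 + x^2

f + g = 1 + x^2


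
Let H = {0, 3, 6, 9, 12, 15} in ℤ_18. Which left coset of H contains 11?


11 + H = {11 + h (mod 18) : h ∈ H}
11+0=11, 11+3=14, 11+6=17, 11+9=2, 11+12=5, 11+15=8
11 + H = {2, 5, 8, 11, 14, 17} = 2 + H

11 + H = {2, 5, 8, 11, 14, 17}


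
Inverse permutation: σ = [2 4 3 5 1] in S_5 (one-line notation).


To find σ⁻¹, swap domain and range:
σ(1) = 2 → σ⁻¹(2) = 1
σ(2) = 4 → σ⁻¹(4) = 2
σ(3) = 3 → σ⁻¹(3) = 3
σ(4) = 5 → σ⁻¹(5) = 4
σ(5) = 1 → σ⁻¹(1) = 5

σ⁻¹ = [5 1 3 2 4]


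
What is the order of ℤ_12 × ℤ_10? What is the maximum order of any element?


|ℤ_12 × ℤ_10| = 12 × 10 = 120
Max element order = lcm(12,10) = 60
Cyclic? No (gcd=2)

|ℤ_12×ℤ_10| = 120, max element order = 60


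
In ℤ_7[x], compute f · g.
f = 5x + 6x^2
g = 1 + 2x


Expand and collect like terms; reduce coefficients mod 7:
x^0: 0·1 = 0 ≡ 0 (mod 7)
x^1: 0·2 + 5·1 = 5 ≡ 5 (mod 7)
x^2: 5·2 + 6·1 = 16 ≡ 2 (mod 7)
x^3: 6·2 = 12 ≡ 5 (mod 7)
Result: 5x + 2x^2 + 5x^3

f · g = 5x + 2x^2 + 5x^3


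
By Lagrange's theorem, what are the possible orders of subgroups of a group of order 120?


Lagrange's theorem: |H| divides |G|
|G| = 120
Divisors of 120: 1, 2, 3, 4, 5, 6, 8, 10, 12, 15, 20, 24, 30, 40, 60, 120

Possible subgroup orders: {1, 2, 3, 4, 5, 6, 8, 10, 12, 15, 20, 24, 30, 40, 60, 120}


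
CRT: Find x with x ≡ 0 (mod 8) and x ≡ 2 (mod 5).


m₁ = 8, m₂ = 5, gcd = 1, so CRT applies. M = m₁·m₂ = 40
Let M₁ = M/m₁ = 5, M₂ = M/m₂ = 8
Find y₁ ≡ M₁⁻¹ (mod m₁): 5⁻¹ ≡ 5 (mod 8)
Find y₂ ≡ M₂⁻¹ (mod m₂): 8⁻¹ ≡ 2 (mod 5)
x = a₁·M₁·y₁ + a₂·M₂·y₂ = 0·5·5 + 2·8·2 = 32
Reduce mod 40: x ≡ 32
Check: 32 mod 8 = 0 ✓, 32 mod 5 = 2 ✓

x ≡ 32 (mod 40)


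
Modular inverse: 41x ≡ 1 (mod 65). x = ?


Use the extended Euclidean algorithm to write 1 = 41·s + 65·t; then s mod 65 is the inverse.
Euclidean algorithm:
  41 = 0·65 + 41
  65 = 1·41 + 24
  41 = 1·24 + 17
  24 = 1·17 + 7
  17 = 2·7 + 3
  7 = 2·3 + 1
  3 = 3·1 + 0
gcd(41,65) = 1
Back-substitution gives: 41·(-19) + 65·(12) = 1
So 41⁻¹ ≡ -19 ≡ 46 (mod 65)
Check: 41 × 46 = 1886 ≡ 1 (mod 65) ✓

41⁻¹ ≡ 46 (mod 65)


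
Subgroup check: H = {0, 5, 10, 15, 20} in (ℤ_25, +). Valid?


Subgroup test for H = {0, 5, 10, 15, 20} in (ℤ_25, +):
(1) 0 ∈ H? Yes
(2) Closure: for all a,b ∈ H, (a+b) mod 25 ∈ H? Yes
(3) Inverses: for all a ∈ H, -a mod 25 ∈ H? Yes

Yes, H is a subgroup of ℤ_25


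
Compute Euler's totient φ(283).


Factor n: 283 = 283
φ(n) = n · ∏(1 - 1/p) over distinct primes p | n
φ(283) = 283 · (1 - 1/283) = 282

φ(283) = 282


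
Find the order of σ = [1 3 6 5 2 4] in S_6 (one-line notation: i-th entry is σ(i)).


Cycle decomposition: (2 3 6 4 5)
Cycle lengths: 5
Order = lcm(5) = 5

ord(σ) = 5


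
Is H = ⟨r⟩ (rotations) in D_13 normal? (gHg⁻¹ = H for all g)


H = ⟨r⟩ (rotations) in D_13
The rotation subgroup ⟨r⟩ has index 2 in D_13, so it is normal

Yes, normal subgroup


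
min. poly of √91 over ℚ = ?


√91 satisfies x² - 91 = 0, irreducible over ℚ since 91 is squarefree

Minimal polynomial: x² - 91


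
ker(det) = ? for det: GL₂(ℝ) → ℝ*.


Kernel = preimage of identity
ker(det) = {A | det(A) = 1} = SL₂(ℝ)

ker(det) = SL₂(ℝ)


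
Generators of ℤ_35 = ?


g generates ℤ_n iff gcd(g,n) = 1
Prime factors of 35: 5, 7
Generators are g ∈ {1,...,34} not divisible by any of these primes.
Generators: {1, 2, 3, 4, 6, 8, 9, 11, 12, 13, 16, 17, 18, 19, 22, 23, 24, 26, 27, 29, 31, 32, 33, 34}
Number of generators = φ(35) = 24

Generators of ℤ_35 = {1, 2, 3, 4, 6, 8, 9, 11, 12, 13, 16, 17, 18, 19, 22, 23, 24, 26, 27, 29, 31, 32, 33, 34}


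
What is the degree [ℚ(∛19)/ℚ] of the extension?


∛19 has minimal polynomial x³ - 19 (irreducible over ℚ since 19 is not a perfect cube)

[ℚ(∛19)/ℚ] = 3


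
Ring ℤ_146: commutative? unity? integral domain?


ℤ_146 is a commutative ring with unity 1; 146 = 2×73 is composite, so 2·73 ≡ 0 gives zero divisors (not an integral domain)
Commutative: Yes
Integral domain: No
Has unity: Yes

ℤ_146: Commutative=Yes, Unity=Yes


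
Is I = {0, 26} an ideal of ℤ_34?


Check ideal conditions for I = {0, 26} in ℤ_34:
(1) I is an additive subgroup? No
(2) For r ∈ ℤ_34 and a ∈ I: r·a ∈ I? No  [counterexample: r=2, a=26, r·a mod 34 = 18 ∉ I]

No, I is not an ideal of ℤ_34


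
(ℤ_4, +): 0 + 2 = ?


Operation: addition mod 4
0 + 2 = (a + b) mod 4 with a = 0, b = 2

0 + 2 = 2


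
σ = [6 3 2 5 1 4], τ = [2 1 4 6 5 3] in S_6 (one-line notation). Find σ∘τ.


σ∘τ: apply τ first, then σ
1 →τ 2 →σ 3
2 →τ 1 →σ 6
3 →τ 4 →σ 5
4 →τ 6 →σ 4
5 →τ 5 →σ 1
6 →τ 3 →σ 2

σ∘τ = [3 6 5 4 1 2]


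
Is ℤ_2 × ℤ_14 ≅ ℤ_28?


Comparing ℤ_2 × ℤ_14 and ℤ_28:
gcd(2,14) = 2 ≠ 1. Max element order in ℤ_2×ℤ_14 is lcm(2,14) = 14 < 28, so it has no element of order 28

No, ℤ_2 × ℤ_14 ≇ ℤ_28


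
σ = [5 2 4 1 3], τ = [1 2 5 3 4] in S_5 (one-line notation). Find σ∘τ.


σ∘τ: apply τ first, then σ
1 →τ 1 →σ 5
2 →τ 2 →σ 2
3 →τ 5 →σ 3
4 →τ 3 →σ 4
5 →τ 4 →σ 1

σ∘τ = [5 2 3 4 1]


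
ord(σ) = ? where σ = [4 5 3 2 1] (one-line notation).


Cycle decomposition: (1 4 2 5)
Cycle lengths: 4
Order = lcm(4) = 4

ord(σ) = 4


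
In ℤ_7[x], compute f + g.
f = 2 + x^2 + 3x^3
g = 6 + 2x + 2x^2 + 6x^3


Add coefficients mod 7:
x^0: 2 + 6 = 1 (mod 7)
x^1: 0 + 2 = 2 (mod 7)
x^2: 1 + 2 = 3 (mod 7)
x^3: 3 + 6 = 2 (mod 7)
Result: 1 + 2x + 3x^2 + 2x^3

f + g = 1 + 2x + 3x^2 + 2x^3


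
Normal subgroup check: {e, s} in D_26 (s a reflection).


H = {e, s} in D_26 (s a reflection)
r·s·r⁻¹ = sr⁻² ≠ s for n ≥ 3, so {e, s} is not closed under conjugation

No, not a normal subgroup


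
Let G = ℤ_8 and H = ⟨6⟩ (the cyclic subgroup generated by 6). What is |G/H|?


|⟨6⟩| = n / gcd(6, 8) = 8 / 2 = 4
H is normal (ℤ_8 is abelian).
|G/H| = |G| / |H| = 8 / 4 = 2

|G/H| = 2


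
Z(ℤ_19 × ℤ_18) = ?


Z(G) = {g ∈ G | gx = xg for all x ∈ G}
Direct product of abelian groups is abelian, so Z(G) = G

Z(ℤ_19 × ℤ_18) = ℤ_19 × ℤ_18


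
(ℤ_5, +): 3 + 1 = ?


Operation: addition mod 5
3 + 1 = (a + b) mod 5 with a = 3, b = 1

3 + 1 = 4


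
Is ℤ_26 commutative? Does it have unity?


ℤ_26 is a commutative ring with unity 1; 26 = 2×13 is composite, so 2·13 ≡ 0 gives zero divisors (not an integral domain)
Commutative: Yes
Integral domain: No
Has unity: Yes

ℤ_26: Commutative=Yes, Unity=Yes


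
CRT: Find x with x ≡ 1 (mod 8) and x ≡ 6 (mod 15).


m₁ = 8, m₂ = 15, gcd = 1, so CRT applies. M = m₁·m₂ = 120
Let M₁ = M/m₁ = 15, M₂ = M/m₂ = 8
Find y₁ ≡ M₁⁻¹ (mod m₁): 15⁻¹ ≡ 7 (mod 8)
Find y₂ ≡ M₂⁻¹ (mod m₂): 8⁻¹ ≡ 2 (mod 15)
x = a₁·M₁·y₁ + a₂·M₂·y₂ = 1·15·7 + 6·8·2 = 201
Reduce mod 120: x ≡ 81
Check: 81 mod 8 = 1 ✓, 81 mod 15 = 6 ✓

x ≡ 81 (mod 120)


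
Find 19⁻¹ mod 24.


Use the extended Euclidean algorithm to write 1 = 19·s + 24·t; then s mod 24 is the inverse.
Euclidean algorithm:
  19 = 0·24 + 19
  24 = 1·19 + 5
  19 = 3·5 + 4
  5 = 1·4 + 1
  4 = 4·1 + 0
gcd(19,24) = 1
Back-substitution gives: 19·(-5) + 24·(4) = 1
So 19⁻¹ ≡ -5 ≡ 19 (mod 24)
Check: 19 × 19 = 361 ≡ 1 (mod 24) ✓

19⁻¹ ≡ 19 (mod 24)


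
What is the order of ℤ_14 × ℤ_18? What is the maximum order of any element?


|ℤ_14 × ℤ_18| = 14 × 18 = 252
Max element order = lcm(14,18) = 126
Cyclic? No (gcd=2)

|ℤ_14×ℤ_18| = 252, max element order = 126


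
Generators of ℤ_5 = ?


g generates ℤ_n iff gcd(g,n) = 1
Checking each g ∈ {1,...,4}:
gcd(1,5) = 1
gcd(2,5) = 1
gcd(3,5) = 1
gcd(4,5) = 1
Generators: {1, 2, 3, 4}
Number of generators = φ(5) = 4

Generators of ℤ_5 = {1, 2, 3, 4}


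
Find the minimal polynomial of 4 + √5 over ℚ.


Let α = 4 + √5. Then α - 4 = √5, so (α - 4)² = 5, giving α² - 8α + 11 = 0. Degree 2 and α ∉ ℚ, so this is the minimal polynomial.

Minimal polynomial: x² - 8x + 11


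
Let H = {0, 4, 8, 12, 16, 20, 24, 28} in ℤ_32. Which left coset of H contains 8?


8 + H = {8 + h (mod 32) : h ∈ H}
8+0=8, 8+4=12, 8+8=16, 8+12=20, 8+16=24, 8+20=28, 8+24=0, 8+28=4
8 + H = {0, 4, 8, 12, 16, 20, 24, 28} = 0 + H

8 + H = {0, 4, 8, 12, 16, 20, 24, 28}


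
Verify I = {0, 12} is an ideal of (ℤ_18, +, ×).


Check ideal conditions for I = {0, 12} in ℤ_18:
(1) I is an additive subgroup? No
(2) For r ∈ ℤ_18 and a ∈ I: r·a ∈ I? No  [counterexample: r=2, a=12, r·a mod 18 = 6 ∉ I]

No, I is not an ideal of ℤ_18


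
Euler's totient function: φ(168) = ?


Factor n: 168 = 2^3 × 3 × 7
φ(n) = n · ∏(1 - 1/p) over distinct primes p | n
φ(168) = 168 · (1 - 1/2) · (1 - 1/3) · (1 - 1/7) = 48

φ(168) = 48


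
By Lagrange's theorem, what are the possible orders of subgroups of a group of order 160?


Lagrange's theorem: |H| divides |G|
|G| = 160
Divisors of 160: 1, 2, 4, 5, 8, 10, 16, 20, 32, 40, 80, 160

Possible subgroup orders: {1, 2, 4, 5, 8, 10, 16, 20, 32, 40, 80, 160}


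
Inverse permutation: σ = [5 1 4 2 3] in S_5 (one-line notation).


To find σ⁻¹, swap domain and range:
σ(1) = 5 → σ⁻¹(5) = 1
σ(2) = 1 → σ⁻¹(1) = 2
σ(3) = 4 → σ⁻¹(4) = 3
σ(4) = 2 → σ⁻¹(2) = 4
σ(5) = 3 → σ⁻¹(3) = 5

σ⁻¹ = [2 4 5 3 1]


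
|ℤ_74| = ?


ℤ_n has n elements.

|ℤ_74| = 74


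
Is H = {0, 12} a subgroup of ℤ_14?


Subgroup test for H = {0, 12} in (ℤ_14, +):
(1) 0 ∈ H? Yes
(2) Closure: for all a,b ∈ H, (a+b) mod 14 ∈ H? No  [counterexample: 12 + 12 = 10 ∉ H]
(3) Inverses: for all a ∈ H, -a mod 14 ∈ H? No

No, H is not a subgroup of ℤ_14


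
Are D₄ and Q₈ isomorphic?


Comparing D₄ and Q₈:
D₄ has 5 elements of order 2; Q₈ has only 1

No, D₄ ≇ Q₈


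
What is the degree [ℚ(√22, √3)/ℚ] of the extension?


[ℚ(√22,√3):ℚ] = [ℚ(√22,√3):ℚ(√22)]·[ℚ(√22):ℚ] = 2·2 = 4

[ℚ(√22, √3)/ℚ] = 4


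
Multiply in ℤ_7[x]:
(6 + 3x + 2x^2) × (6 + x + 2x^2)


Expand and collect like terms; reduce coefficients mod 7:
x^0: 6·6 = 36 ≡ 1 (mod 7)
x^1: 6·1 + 3·6 = 24 ≡ 3 (mod 7)
x^2: 6·2 + 3·1 + 2·6 = 27 ≡ 6 (mod 7)
x^3: 3·2 + 2·1 = 8 ≡ 1 (mod 7)
x^4: 2·2 = 4 ≡ 4 (mod 7)
Result: 1 + 3x + 6x^2 + x^3 + 4x^4

f · g = 1 + 3x + 6x^2 + x^3 + 4x^4


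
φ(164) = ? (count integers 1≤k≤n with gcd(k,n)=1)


Factor n: 164 = 2^2 × 41
φ(n) = n · ∏(1 - 1/p) over distinct primes p | n
φ(164) = 164 · (1 - 1/2) · (1 - 1/41) = 80

φ(164) = 80


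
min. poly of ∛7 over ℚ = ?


∛7 satisfies x³ - 7 = 0, irreducible over ℚ (no rational root; 7 is not a perfect cube)

Minimal polynomial: x³ - 7


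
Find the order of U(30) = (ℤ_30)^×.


U(n) is the group of units mod n; |U(n)| = φ(n)
|U(30)| = φ(30) = 8

|U(30) = (ℤ_30)^×| = 8


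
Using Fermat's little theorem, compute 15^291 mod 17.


Fermat's little theorem: if p is prime and gcd(a,p)=1, then a^(p-1) ≡ 1 (mod p)
p = 17 is prime, gcd(15,17) = 1
Reduce exponent: 291 mod 16 = 3
So 15^291 ≡ 15^3 (mod 17)
15^3 mod 17 = 9

15^291 ≡ 9 (mod 17)


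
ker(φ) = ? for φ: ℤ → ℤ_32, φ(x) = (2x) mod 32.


Kernel = preimage of identity
ker(φ) = {x ∈ ℤ : 2x ≡ 0 (mod 32)}. gcd(2,32) = 2, so 2x ≡ 0 (mod 32) ⟺ x ≡ 0 (mod 32/2 = 16). Hence ker(φ) = 16ℤ

ker(φ) = 16ℤ


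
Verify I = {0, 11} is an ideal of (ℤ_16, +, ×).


Check ideal conditions for I = {0, 11} in ℤ_16:
(1) I is an additive subgroup? No
(2) For r ∈ ℤ_16 and a ∈ I: r·a ∈ I? No  [counterexample: r=2, a=11, r·a mod 16 = 6 ∉ I]

No, I is not an ideal of ℤ_16


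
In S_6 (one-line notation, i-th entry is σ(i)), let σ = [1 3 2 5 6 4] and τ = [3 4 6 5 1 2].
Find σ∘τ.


σ∘τ: apply τ first, then σ
1 →τ 3 →σ 2
2 →τ 4 →σ 5
3 →τ 6 →σ 4
4 →τ 5 →σ 6
5 →τ 1 →σ 1
6 →τ 2 →σ 3

σ∘τ = [2 5 4 6 1 3]


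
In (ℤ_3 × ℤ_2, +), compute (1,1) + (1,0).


Operation: componentwise addition mod (3, 2)
(1,1) + (1,0) = ((a₁+b₁) mod 3, (a₂+b₂) mod 2) with a = (1,1), b = (1,0)

(1,1) + (1,0) = (2,1)


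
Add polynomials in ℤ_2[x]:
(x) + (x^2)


Add coefficients mod 2:
x^0: 0 + 0 = 0 (mod 2)
x^1: 1 + 0 = 1 (mod 2)
x^2: 0 + 1 = 1 (mod 2)
Result: x + x^2

f + g = x + x^2


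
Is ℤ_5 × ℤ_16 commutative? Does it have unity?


Direct product ring; commutative with unity (1,1); but (1,0)·(0,1) = (0,0) gives zero divisors, so not an integral domain
Commutative: Yes
Integral domain: No
Has unity: Yes

ℤ_5 × ℤ_16: Commutative=Yes, Unity=Yes


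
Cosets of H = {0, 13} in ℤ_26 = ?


H = {0, 13}, |H| = 2
Number of cosets = |G|/|H| = 26/2 = 13
0 + H = {0, 13}
1 + H = {1, 14}
2 + H = {2, 15}
3 + H = {3, 16}
4 + H = {4, 17}
5 + H = {5, 18}
6 + H = {6, 19}
7 + H = {7, 20}
8 + H = {8, 21}
9 + H = {9, 22}
10 + H = {10, 23}
11 + H = {11, 24}
12 + H = {12, 25}

Cosets: 0+H={0,13}; 1+H={1,14}; 2+H={2,15}; 3+H={3,16}; 4+H={4,17}; 5+H={5,18}; 6+H={6,19}; 7+H={7,20}; 8+H={8,21}; 9+H={9,22}; 10+H={10,23}; 11+H={11,24}; 12+H={12,25}


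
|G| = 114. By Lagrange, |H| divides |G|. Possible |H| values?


Lagrange's theorem: |H| divides |G|
|G| = 114
Divisors of 114: 1, 2, 3, 6, 19, 38, 57, 114

Possible subgroup orders: {1, 2, 3, 6, 19, 38, 57, 114}


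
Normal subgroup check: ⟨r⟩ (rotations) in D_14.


H = ⟨r⟩ (rotations) in D_14
The rotation subgroup ⟨r⟩ has index 2 in D_14, so it is normal

Yes, normal subgroup


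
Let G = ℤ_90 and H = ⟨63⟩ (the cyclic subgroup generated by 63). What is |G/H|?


|⟨63⟩| = n / gcd(63, 90) = 90 / 9 = 10
H is normal (ℤ_90 is abelian).
|G/H| = |G| / |H| = 90 / 10 = 9

|G/H| = 9


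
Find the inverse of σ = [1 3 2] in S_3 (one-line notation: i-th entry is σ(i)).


To find σ⁻¹, swap domain and range:
σ(1) = 1 → σ⁻¹(1) = 1
σ(2) = 3 → σ⁻¹(3) = 2
σ(3) = 2 → σ⁻¹(2) = 3

σ⁻¹ = [1 3 2]


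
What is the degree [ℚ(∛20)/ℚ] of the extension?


∛20 has minimal polynomial x³ - 20 (irreducible over ℚ since 20 is not a perfect cube)

[ℚ(∛20)/ℚ] = 3


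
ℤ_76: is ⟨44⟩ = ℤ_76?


g generates ℤ_n iff gcd(g, n) = 1
gcd(44, 76) = 4
Since gcd = 4 ≠ 1, ⟨44⟩ has order 19 < 76, so 44 is not a generator.

No, 44 does not generate ℤ_76


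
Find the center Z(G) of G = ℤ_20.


Z(G) = {g ∈ G | gx = xg for all x ∈ G}
ℤ_20 is abelian, so Z(G) = G

Z(ℤ_20) = ℤ_20


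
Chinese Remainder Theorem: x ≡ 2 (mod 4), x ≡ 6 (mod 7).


m₁ = 4, m₂ = 7, gcd = 1, so CRT applies. M = m₁·m₂ = 28
Let M₁ = M/m₁ = 7, M₂ = M/m₂ = 4
Find y₁ ≡ M₁⁻¹ (mod m₁): 7⁻¹ ≡ 3 (mod 4)
Find y₂ ≡ M₂⁻¹ (mod m₂): 4⁻¹ ≡ 2 (mod 7)
x = a₁·M₁·y₁ + a₂·M₂·y₂ = 2·7·3 + 6·4·2 = 90
Reduce mod 28: x ≡ 6
Check: 6 mod 4 = 2 ✓, 6 mod 7 = 6 ✓

x ≡ 6 (mod 28)


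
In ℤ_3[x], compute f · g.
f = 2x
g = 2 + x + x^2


Expand and collect like terms; reduce coefficients mod 3:
x^0: 0·2 = 0 ≡ 0 (mod 3)
x^1: 0·1 + 2·2 = 4 ≡ 1 (mod 3)
x^2: 0·1 + 2·1 = 2 ≡ 2 (mod 3)
x^3: 2·1 = 2 ≡ 2 (mod 3)
Result: x + 2x^2 + 2x^3

f · g = x + 2x^2 + 2x^3


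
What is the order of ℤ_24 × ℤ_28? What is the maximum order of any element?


|ℤ_24 × ℤ_28| = 24 × 28 = 672
Max element order = lcm(24,28) = 168
Cyclic? No (gcd=4)

|ℤ_24×ℤ_28| = 672, max element order = 168


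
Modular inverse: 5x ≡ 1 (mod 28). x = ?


Use the extended Euclidean algorithm to write 1 = 5·s + 28·t; then s mod 28 is the inverse.
Euclidean algorithm:
  5 = 0·28 + 5
  28 = 5·5 + 3
  5 = 1·3 + 2
  3 = 1·2 + 1
  2 = 2·1 + 0
gcd(5,28) = 1
Back-substitution gives: 5·(-11) + 28·(2) = 1
So 5⁻¹ ≡ -11 ≡ 17 (mod 28)
Check: 5 × 17 = 85 ≡ 1 (mod 28) ✓

5⁻¹ ≡ 17 (mod 28)


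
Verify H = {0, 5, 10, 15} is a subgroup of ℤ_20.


Subgroup test for H = {0, 5, 10, 15} in (ℤ_20, +):
(1) 0 ∈ H? Yes
(2) Closure: for all a,b ∈ H, (a+b) mod 20 ∈ H? Yes
(3) Inverses: for all a ∈ H, -a mod 20 ∈ H? Yes

Yes, H is a subgroup of ℤ_20


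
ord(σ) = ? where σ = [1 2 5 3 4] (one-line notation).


Cycle decomposition: (3 5 4)
Cycle lengths: 3
Order = lcm(3) = 3

ord(σ) = 3


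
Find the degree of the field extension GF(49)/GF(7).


GF(49) = GF(7^2), so the extension degree is 2

[GF(49)/GF(7)] = 2


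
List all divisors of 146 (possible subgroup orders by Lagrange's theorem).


Lagrange's theorem: |H| divides |G|
|G| = 146
Divisors of 146: 1, 2, 73, 146

Possible subgroup orders: {1, 2, 73, 146}


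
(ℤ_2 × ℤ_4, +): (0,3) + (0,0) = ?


Operation: componentwise addition mod (2, 4)
(0,3) + (0,0) = ((a₁+b₁) mod 2, (a₂+b₂) mod 4) with a = (0,3), b = (0,0)

(0,3) + (0,0) = (0,3)


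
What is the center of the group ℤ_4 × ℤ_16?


Z(G) = {g ∈ G | gx = xg for all x ∈ G}
Direct product of abelian groups is abelian, so Z(G) = G

Z(ℤ_4 × ℤ_16) = ℤ_4 × ℤ_16


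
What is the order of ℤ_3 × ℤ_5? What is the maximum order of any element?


|ℤ_3 × ℤ_5| = 3 × 5 = 15
Max element order = lcm(3,5) = 15
Cyclic? Yes (gcd=1)

|ℤ_3×ℤ_5| = 15, max element order = 15


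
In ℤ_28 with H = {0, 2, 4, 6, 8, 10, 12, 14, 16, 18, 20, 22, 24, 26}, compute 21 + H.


21 + H = {21 + h (mod 28) : h ∈ H}
21+0=21, 21+2=23, 21+4=25, 21+6=27, 21+8=1, 21+10=3, 21+12=5, 21+14=7, 21+16=9, 21+18=11, 21+20=13, 21+22=15, 21+24=17, 21+26=19
21 + H = {1, 3, 5, 7, 9, 11, 13, 15, 17, 19, 21, 23, 25, 27} = 1 + H

21 + H = {1, 3, 5, 7, 9, 11, 13, 15, 17, 19, 21, 23, 25, 27}


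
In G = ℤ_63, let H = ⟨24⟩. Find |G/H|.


|⟨24⟩| = n / gcd(24, 63) = 63 / 3 = 21
H is normal (ℤ_63 is abelian).
|G/H| = |G| / |H| = 63 / 21 = 3

|G/H| = 3


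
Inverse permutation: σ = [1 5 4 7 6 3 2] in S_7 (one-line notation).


To find σ⁻¹, swap domain and range:
σ(1) = 1 → σ⁻¹(1) = 1
σ(2) = 5 → σ⁻¹(5) = 2
σ(3) = 4 → σ⁻¹(4) = 3
σ(4) = 7 → σ⁻¹(7) = 4
σ(5) = 6 → σ⁻¹(6) = 5
σ(6) = 3 → σ⁻¹(3) = 6
σ(7) = 2 → σ⁻¹(2) = 7

σ⁻¹ = [1 7 6 3 2 5 4]


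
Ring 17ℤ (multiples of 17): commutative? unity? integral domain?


17ℤ is a commutative ring under +,× but has no multiplicative identity (1 ∉ 17ℤ); it has no zero divisors, but without unity it is not an integral domain
Commutative: Yes
Integral domain: No
Has unity: No

17ℤ (multiples of 17): Commutative=Yes, Unity=No


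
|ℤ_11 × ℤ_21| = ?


|A × B| = |A| · |B|
|ℤ_11 × ℤ_21| = 11 × 21 = 231

|ℤ_11 × ℤ_21| = 231


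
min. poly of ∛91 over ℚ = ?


∛91 satisfies x³ - 91 = 0, irreducible over ℚ (no rational root; 91 is not a perfect cube)

Minimal polynomial: x³ - 91


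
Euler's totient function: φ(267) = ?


Factor n: 267 = 3 × 89
φ(n) = n · ∏(1 - 1/p) over distinct primes p | n
φ(267) = 267 · (1 - 1/3) · (1 - 1/89) = 176

φ(267) = 176


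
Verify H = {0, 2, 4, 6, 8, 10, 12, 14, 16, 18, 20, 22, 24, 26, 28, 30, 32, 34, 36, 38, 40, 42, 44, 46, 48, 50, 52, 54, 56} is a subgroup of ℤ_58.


Subgroup test for H = {0, 2, 4, 6, 8, 10, 12, 14, 16, 18, 20, 22, 24, 26, 28, 30, 32, 34, 36, 38, 40, 42, 44, 46, 48, 50, 52, 54, 56} in (ℤ_58, +):
(1) 0 ∈ H? Yes
(2) Closure: for all a,b ∈ H, (a+b) mod 58 ∈ H? Yes
(3) Inverses: for all a ∈ H, -a mod 58 ∈ H? Yes

Yes, H is a subgroup of ℤ_58


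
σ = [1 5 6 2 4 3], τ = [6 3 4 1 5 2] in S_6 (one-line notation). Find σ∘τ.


σ∘τ: apply τ first, then σ
1 →τ 6 →σ 3
2 →τ 3 →σ 6
3 →τ 4 →σ 2
4 →τ 1 →σ 1
5 →τ 5 →σ 4
6 →τ 2 →σ 5

σ∘τ = [3 6 2 1 4 5]


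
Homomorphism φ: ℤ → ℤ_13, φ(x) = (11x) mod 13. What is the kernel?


Kernel = preimage of identity
ker(φ) = {x ∈ ℤ : 11x ≡ 0 (mod 13)}. gcd(11,13) = 1, so 11x ≡ 0 (mod 13) ⟺ x ≡ 0 (mod 13/1 = 13). Hence ker(φ) = 13ℤ

ker(φ) = 13ℤ


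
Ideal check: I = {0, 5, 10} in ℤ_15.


Check ideal conditions for I = {0, 5, 10} in ℤ_15:
(1) I is an additive subgroup? Yes
(2) For r ∈ ℤ_15 and a ∈ I: r·a ∈ I? Yes

Yes, I is an ideal of ℤ_15


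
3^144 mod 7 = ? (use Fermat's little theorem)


Fermat's little theorem: if p is prime and gcd(a,p)=1, then a^(p-1) ≡ 1 (mod p)
p = 7 is prime, gcd(3,7) = 1
Reduce exponent: 144 mod 6 = 0
So 3^144 ≡ 3^0 (mod 7)
3^0 = 1

3^144 ≡ 1 (mod 7)


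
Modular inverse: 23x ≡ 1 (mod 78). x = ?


Use the extended Euclidean algorithm to write 1 = 23·s + 78·t; then s mod 78 is the inverse.
Euclidean algorithm:
  23 = 0·78 + 23
  78 = 3·23 + 9
  23 = 2·9 + 5
  9 = 1·5 + 4
  5 = 1·4 + 1
  4 = 4·1 + 0
gcd(23,78) = 1
Back-substitution gives: 23·(17) + 78·(-5) = 1
So 23⁻¹ ≡ 17 ≡ 17 (mod 78)
Check: 23 × 17 = 391 ≡ 1 (mod 78) ✓

23⁻¹ ≡ 17 (mod 78)


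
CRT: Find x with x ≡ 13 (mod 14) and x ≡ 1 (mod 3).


m₁ = 14, m₂ = 3, gcd = 1, so CRT applies. M = m₁·m₂ = 42
Let M₁ = M/m₁ = 3, M₂ = M/m₂ = 14
Find y₁ ≡ M₁⁻¹ (mod m₁): 3⁻¹ ≡ 5 (mod 14)
Find y₂ ≡ M₂⁻¹ (mod m₂): 14⁻¹ ≡ 2 (mod 3)
x = a₁·M₁·y₁ + a₂·M₂·y₂ = 13·3·5 + 1·14·2 = 223
Reduce mod 42: x ≡ 13
Check: 13 mod 14 = 13 ✓, 13 mod 3 = 1 ✓

x ≡ 13 (mod 42)


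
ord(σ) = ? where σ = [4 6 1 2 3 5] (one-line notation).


Cycle decomposition: (1 4 2 6 5 3)
Cycle lengths: 6
Order = lcm(6) = 6

ord(σ) = 6


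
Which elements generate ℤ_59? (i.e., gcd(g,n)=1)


g generates ℤ_n iff gcd(g,n) = 1
Prime factors of 59: 59
Generators are g ∈ {1,...,58} not divisible by any of these primes.
Generators: {1, 2, 3, 4, 5, 6, 7, 8, 9, 10, 11, 12, 13, 14, 15, 16, 17, 18, 19, 20, 21, 22, 23, 24, 25, 26, 27, 28, 29, 30, 31, 32, 33, 34, 35, 36, 37, 38, 39, 40, 41, 42, 43, 44, 45, 46, 47, 48, 49, 50, 51, 52, 53, 54, 55, 56, 57, 58}
Number of generators = φ(59) = 58

Generators of ℤ_59 = {1, 2, 3, 4, 5, 6, 7, 8, 9, 10, 11, 12, 13, 14, 15, 16, 17, 18, 19, 20, 21, 22, 23, 24, 25, 26, 27, 28, 29, 30, 31, 32, 33, 34, 35, 36, 37, 38, 39, 40, 41, 42, 43, 44, 45, 46, 47, 48, 49, 50, 51, 52, 53, 54, 55, 56, 57, 58}


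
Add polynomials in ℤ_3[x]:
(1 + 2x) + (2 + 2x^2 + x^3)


Add coefficients mod 3:
x^0: 1 + 2 = 0 (mod 3)
x^1: 2 + 0 = 2 (mod 3)
x^2: 0 + 2 = 2 (mod 3)
x^3: 0 + 1 = 1 (mod 3)
Result: 2x + 2x^2 + x^3

f + g = 2x + 2x^2 + x^3


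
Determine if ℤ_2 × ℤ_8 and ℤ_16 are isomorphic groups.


Comparing ℤ_2 × ℤ_8 and ℤ_16:
gcd(2,8) = 2 ≠ 1. Max element order in ℤ_2×ℤ_8 is lcm(2,8) = 8 < 16, so it has no element of order 16

No, ℤ_2 × ℤ_8 ≇ ℤ_16


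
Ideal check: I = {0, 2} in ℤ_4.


Check ideal conditions for I = {0, 2} in ℤ_4:
(1) I is an additive subgroup? Yes
(2) For r ∈ ℤ_4 and a ∈ I: r·a ∈ I? Yes

Yes, I is an ideal of ℤ_4


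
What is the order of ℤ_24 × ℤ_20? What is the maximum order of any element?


|ℤ_24 × ℤ_20| = 24 × 20 = 480
Max element order = lcm(24,20) = 120
Cyclic? No (gcd=4)

|ℤ_24×ℤ_20| = 480, max element order = 120


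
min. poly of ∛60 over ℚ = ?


∛60 satisfies x³ - 60 = 0, irreducible over ℚ (no rational root; 60 is not a perfect cube)

Minimal polynomial: x³ - 60


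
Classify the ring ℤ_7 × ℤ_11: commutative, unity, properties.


Direct product ring; commutative with unity (1,1); but (1,0)·(0,1) = (0,0) gives zero divisors, so not an integral domain
Commutative: Yes
Integral domain: No
Has unity: Yes

ℤ_7 × ℤ_11: Commutative=Yes, Unity=Yes


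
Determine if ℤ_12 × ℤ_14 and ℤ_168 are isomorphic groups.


Comparing ℤ_12 × ℤ_14 and ℤ_168:
gcd(12,14) = 2 ≠ 1. Max element order in ℤ_12×ℤ_14 is lcm(12,14) = 84 < 168, so it has no element of order 168

No, ℤ_12 × ℤ_14 ≇ ℤ_168


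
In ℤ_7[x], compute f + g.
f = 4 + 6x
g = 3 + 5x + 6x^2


Add coefficients mod 7:
x^0: 4 + 3 = 0 (mod 7)
x^1: 6 + 5 = 4 (mod 7)
x^2: 0 + 6 = 6 (mod 7)
Result: 4x + 6x^2

f + g = 4x + 6x^2


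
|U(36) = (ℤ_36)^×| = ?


U(n) is the group of units mod n; |U(n)| = φ(n)
|U(36)| = φ(36) = 12

|U(36) = (ℤ_36)^×| = 12


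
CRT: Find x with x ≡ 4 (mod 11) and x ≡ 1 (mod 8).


m₁ = 11, m₂ = 8, gcd = 1, so CRT applies. M = m₁·m₂ = 88
Let M₁ = M/m₁ = 8, M₂ = M/m₂ = 11
Find y₁ ≡ M₁⁻¹ (mod m₁): 8⁻¹ ≡ 7 (mod 11)
Find y₂ ≡ M₂⁻¹ (mod m₂): 11⁻¹ ≡ 3 (mod 8)
x = a₁·M₁·y₁ + a₂·M₂·y₂ = 4·8·7 + 1·11·3 = 257
Reduce mod 88: x ≡ 81
Check: 81 mod 11 = 4 ✓, 81 mod 8 = 1 ✓

x ≡ 81 (mod 88)


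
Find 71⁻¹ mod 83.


Use the extended Euclidean algorithm to write 1 = 71·s + 83·t; then s mod 83 is the inverse.
Euclidean algorithm:
  71 = 0·83 + 71
  83 = 1·71 + 12
  71 = 5·12 + 11
  12 = 1·11 + 1
  11 = 11·1 + 0
gcd(71,83) = 1
Back-substitution gives: 71·(-7) + 83·(6) = 1
So 71⁻¹ ≡ -7 ≡ 76 (mod 83)
Check: 71 × 76 = 5396 ≡ 1 (mod 83) ✓

71⁻¹ ≡ 76 (mod 83)


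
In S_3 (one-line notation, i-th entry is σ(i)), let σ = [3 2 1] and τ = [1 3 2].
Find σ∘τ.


σ∘τ: apply τ first, then σ
1 →τ 1 →σ 3
2 →τ 3 →σ 1
3 →τ 2 →σ 2

σ∘τ = [3 1 2]


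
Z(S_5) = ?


Z(G) = {g ∈ G | gx = xg for all x ∈ G}
S_n is non-abelian for n ≥ 3; Z(S_5) is trivial

Z(S_5) = {e}


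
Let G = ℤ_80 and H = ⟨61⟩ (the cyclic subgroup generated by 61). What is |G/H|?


|⟨61⟩| = n / gcd(61, 80) = 80 / 1 = 80
H is normal (ℤ_80 is abelian).
|G/H| = |G| / |H| = 80 / 80 = 1

|G/H| = 1


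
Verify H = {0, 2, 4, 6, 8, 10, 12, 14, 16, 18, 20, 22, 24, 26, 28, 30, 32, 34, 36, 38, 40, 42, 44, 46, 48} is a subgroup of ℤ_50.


Subgroup test for H = {0, 2, 4, 6, 8, 10, 12, 14, 16, 18, 20, 22, 24, 26, 28, 30, 32, 34, 36, 38, 40, 42, 44, 46, 48} in (ℤ_50, +):
(1) 0 ∈ H? Yes
(2) Closure: for all a,b ∈ H, (a+b) mod 50 ∈ H? Yes
(3) Inverses: for all a ∈ H, -a mod 50 ∈ H? Yes

Yes, H is a subgroup of ℤ_50


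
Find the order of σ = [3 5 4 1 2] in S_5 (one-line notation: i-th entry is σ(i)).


Cycle decomposition: (1 3 4) (2 5)
Cycle lengths: 3, 2
Order = lcm(3, 2) = 6

ord(σ) = 6


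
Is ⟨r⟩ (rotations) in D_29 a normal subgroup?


H = ⟨r⟩ (rotations) in D_29
The rotation subgroup ⟨r⟩ has index 2 in D_29, so it is normal

Yes, normal subgroup
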